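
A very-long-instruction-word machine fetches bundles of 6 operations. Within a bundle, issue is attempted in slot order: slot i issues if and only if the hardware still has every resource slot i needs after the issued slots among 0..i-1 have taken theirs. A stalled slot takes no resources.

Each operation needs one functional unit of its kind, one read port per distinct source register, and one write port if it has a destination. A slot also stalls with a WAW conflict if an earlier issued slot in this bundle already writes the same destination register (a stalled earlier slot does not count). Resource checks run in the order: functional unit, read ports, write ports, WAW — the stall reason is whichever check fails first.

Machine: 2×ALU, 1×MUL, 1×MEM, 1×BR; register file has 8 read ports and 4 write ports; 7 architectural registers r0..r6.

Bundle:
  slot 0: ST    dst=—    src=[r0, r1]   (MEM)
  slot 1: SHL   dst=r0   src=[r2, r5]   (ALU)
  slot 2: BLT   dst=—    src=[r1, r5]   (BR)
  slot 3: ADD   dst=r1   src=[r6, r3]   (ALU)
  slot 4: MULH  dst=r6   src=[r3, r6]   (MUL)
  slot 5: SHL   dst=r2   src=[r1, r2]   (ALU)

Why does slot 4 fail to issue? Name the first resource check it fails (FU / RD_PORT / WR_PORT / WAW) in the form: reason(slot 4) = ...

[0] MEM needs rd=2 wr=0: ok; after: ALU=2 MUL=1 MEM=0 BR=1, R=6, W=4
[1] ALU needs rd=2 wr=1: ok; after: ALU=1 MUL=1 MEM=0 BR=1, R=4, W=3
[2] BR needs rd=2 wr=0: ok; after: ALU=1 MUL=1 MEM=0 BR=0, R=2, W=3
[3] ALU needs rd=2 wr=1: ok; after: ALU=0 MUL=1 MEM=0 BR=0, R=0, W=2
[4] MUL needs rd=2 wr=1: RD_PORT; after: ALU=0 MUL=1 MEM=0 BR=0, R=0, W=2
[5] ALU needs rd=2 wr=1: FU; after: ALU=0 MUL=1 MEM=0 BR=0, R=0, W=2

reason(slot 4) = RD_PORT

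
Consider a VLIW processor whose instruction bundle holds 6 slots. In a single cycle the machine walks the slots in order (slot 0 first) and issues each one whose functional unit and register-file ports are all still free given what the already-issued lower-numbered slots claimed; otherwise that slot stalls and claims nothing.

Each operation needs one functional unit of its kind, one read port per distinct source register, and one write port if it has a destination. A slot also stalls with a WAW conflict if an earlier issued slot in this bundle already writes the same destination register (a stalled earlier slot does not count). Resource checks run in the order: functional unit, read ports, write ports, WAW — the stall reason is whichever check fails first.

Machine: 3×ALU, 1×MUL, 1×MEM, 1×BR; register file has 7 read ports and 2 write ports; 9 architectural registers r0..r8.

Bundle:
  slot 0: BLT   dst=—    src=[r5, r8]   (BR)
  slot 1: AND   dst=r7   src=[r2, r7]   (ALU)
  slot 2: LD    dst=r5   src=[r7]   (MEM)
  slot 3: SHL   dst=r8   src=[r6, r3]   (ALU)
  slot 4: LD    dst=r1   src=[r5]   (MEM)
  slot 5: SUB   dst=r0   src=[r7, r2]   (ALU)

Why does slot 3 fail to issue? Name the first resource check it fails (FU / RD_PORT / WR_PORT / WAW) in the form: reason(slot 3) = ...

reason(slot 3) = WR_PORT

(0) want 1×BR +2rd +0wr — yes → AL3|MU1|ME1|BR0|rd5|wr2
(1) want 1×ALU +2rd +1wr — yes → AL2|MU1|ME1|BR0|rd3|wr1
(2) want 1×MEM +1rd +1wr — yes → AL2|MU1|ME0|BR0|rd2|wr0
(3) want 1×ALU +2rd +1wr — WR_PORT → AL2|MU1|ME0|BR0|rd2|wr0
(4) want 1×MEM +1rd +1wr — FU → AL2|MU1|ME0|BR0|rd2|wr0
(5) want 1×ALU +2rd +1wr — WR_PORT → AL2|MU1|ME0|BR0|rd2|wr0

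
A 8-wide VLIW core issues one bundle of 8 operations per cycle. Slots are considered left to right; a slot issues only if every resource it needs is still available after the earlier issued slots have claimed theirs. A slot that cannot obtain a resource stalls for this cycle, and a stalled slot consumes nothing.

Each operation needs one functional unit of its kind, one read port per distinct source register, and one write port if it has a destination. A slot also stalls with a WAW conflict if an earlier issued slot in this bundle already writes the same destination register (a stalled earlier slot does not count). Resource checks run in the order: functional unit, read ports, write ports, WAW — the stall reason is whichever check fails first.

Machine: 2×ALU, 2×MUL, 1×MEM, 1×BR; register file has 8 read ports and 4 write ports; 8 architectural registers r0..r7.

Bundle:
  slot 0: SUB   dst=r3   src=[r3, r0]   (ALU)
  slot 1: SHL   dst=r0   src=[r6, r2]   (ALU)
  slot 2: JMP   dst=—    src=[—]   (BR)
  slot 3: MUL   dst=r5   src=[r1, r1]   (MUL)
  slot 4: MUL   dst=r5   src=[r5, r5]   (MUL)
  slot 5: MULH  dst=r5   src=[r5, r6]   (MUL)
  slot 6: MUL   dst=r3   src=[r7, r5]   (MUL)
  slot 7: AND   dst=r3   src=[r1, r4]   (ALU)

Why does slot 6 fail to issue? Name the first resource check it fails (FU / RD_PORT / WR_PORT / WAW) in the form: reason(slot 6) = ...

reason(slot 6) = WAW

  0. ALU→r3 ⇒ go  {1A/2Mu/1Ld/1B | 6r 3w}
  1. ALU→r0 ⇒ go  {0A/2Mu/1Ld/1B | 4r 2w}
  2. BR ⇒ go  {0A/2Mu/1Ld/0B | 4r 2w}
  3. MUL→r5 ⇒ go  {0A/1Mu/1Ld/0B | 3r 1w}
  4. MUL→r5 ⇒ no(WAW)  {0A/1Mu/1Ld/0B | 3r 1w}
  5. MUL→r5 ⇒ no(WAW)  {0A/1Mu/1Ld/0B | 3r 1w}
  6. MUL→r3 ⇒ no(WAW)  {0A/1Mu/1Ld/0B | 3r 1w}
  7. ALU→r3 ⇒ no(FU)  {0A/1Mu/1Ld/0B | 3r 1w}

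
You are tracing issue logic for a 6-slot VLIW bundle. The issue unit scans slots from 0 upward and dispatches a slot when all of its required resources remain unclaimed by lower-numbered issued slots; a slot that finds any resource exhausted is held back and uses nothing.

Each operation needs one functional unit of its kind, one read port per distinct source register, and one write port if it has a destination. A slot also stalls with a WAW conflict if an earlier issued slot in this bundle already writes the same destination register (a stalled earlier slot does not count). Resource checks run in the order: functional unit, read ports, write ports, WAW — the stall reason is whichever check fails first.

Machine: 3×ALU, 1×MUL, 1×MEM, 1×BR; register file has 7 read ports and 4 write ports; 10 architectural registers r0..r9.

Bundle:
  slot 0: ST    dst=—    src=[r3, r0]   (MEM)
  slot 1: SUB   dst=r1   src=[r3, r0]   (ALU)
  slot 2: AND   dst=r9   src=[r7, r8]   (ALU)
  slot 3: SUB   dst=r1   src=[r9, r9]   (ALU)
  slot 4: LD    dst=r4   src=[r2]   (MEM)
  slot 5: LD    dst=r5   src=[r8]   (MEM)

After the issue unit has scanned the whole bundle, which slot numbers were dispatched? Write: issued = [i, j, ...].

issued = [0, 1, 2]

#0 MEM src=r3,r0 dispatched  <A:3 Mu:1 Ld:0 B:1 rd:5 wr:4>
#1 ALU src=r3,r0 dispatched  <A:2 Mu:1 Ld:0 B:1 rd:3 wr:3>
#2 ALU src=r7,r8 dispatched  <A:1 Mu:1 Ld:0 B:1 rd:1 wr:2>
#3 ALU src=r9,r9 held:WAW  <A:1 Mu:1 Ld:0 B:1 rd:1 wr:2>
#4 MEM src=r2 held:FU  <A:1 Mu:1 Ld:0 B:1 rd:1 wr:2>
#5 MEM src=r8 held:FU  <A:1 Mu:1 Ld:0 B:1 rd:1 wr:2>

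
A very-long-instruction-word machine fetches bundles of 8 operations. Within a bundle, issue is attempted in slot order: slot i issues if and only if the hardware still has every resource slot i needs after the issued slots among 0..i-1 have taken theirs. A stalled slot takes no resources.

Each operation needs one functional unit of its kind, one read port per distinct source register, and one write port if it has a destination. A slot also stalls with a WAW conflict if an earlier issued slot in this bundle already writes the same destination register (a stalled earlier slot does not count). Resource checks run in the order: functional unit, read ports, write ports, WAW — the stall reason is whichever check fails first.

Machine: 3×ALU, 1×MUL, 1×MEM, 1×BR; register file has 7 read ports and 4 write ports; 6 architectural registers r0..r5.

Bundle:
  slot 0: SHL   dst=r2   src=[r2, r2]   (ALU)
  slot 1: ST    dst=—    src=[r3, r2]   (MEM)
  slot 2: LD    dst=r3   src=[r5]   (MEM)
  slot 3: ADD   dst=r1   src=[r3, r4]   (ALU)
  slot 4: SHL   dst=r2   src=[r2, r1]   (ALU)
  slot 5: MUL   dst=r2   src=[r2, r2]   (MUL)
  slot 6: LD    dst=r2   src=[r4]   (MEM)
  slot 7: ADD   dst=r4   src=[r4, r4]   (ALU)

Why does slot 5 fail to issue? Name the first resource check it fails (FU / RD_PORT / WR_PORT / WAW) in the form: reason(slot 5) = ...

  0. ALU→r2 ⇒ go  {2A/1Mu/1Ld/1B | 6r 3w}
  1. MEM ⇒ go  {2A/1Mu/0Ld/1B | 4r 3w}
  2. MEM→r3 ⇒ no(FU)  {2A/1Mu/0Ld/1B | 4r 3w}
  3. ALU→r1 ⇒ go  {1A/1Mu/0Ld/1B | 2r 2w}
  4. ALU→r2 ⇒ no(WAW)  {1A/1Mu/0Ld/1B | 2r 2w}
  5. MUL→r2 ⇒ no(WAW)  {1A/1Mu/0Ld/1B | 2r 2w}
  6. MEM→r2 ⇒ no(FU)  {1A/1Mu/0Ld/1B | 2r 2w}
  7. ALU→r4 ⇒ go  {0A/1Mu/0Ld/1B | 1r 1w}

reason(slot 5) = WAW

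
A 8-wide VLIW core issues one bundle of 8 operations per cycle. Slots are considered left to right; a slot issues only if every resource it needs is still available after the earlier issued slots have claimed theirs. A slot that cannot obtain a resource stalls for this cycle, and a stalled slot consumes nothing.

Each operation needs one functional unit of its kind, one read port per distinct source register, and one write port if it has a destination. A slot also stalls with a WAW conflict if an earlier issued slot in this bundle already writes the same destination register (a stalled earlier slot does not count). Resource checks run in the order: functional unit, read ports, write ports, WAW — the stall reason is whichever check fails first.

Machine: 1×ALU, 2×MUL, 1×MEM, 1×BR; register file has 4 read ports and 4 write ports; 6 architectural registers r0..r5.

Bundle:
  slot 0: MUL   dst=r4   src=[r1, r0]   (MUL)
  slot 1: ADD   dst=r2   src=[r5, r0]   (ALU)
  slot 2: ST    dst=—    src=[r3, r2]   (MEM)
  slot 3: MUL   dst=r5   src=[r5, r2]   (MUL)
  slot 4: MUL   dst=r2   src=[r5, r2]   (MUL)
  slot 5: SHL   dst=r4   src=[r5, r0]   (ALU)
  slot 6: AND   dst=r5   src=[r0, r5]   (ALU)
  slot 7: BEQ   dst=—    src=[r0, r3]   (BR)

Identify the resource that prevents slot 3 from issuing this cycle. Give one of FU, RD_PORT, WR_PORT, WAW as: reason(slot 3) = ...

#0 MUL src=r1,r0 dispatched  <A:1 Mu:1 Ld:1 B:1 rd:2 wr:3>
#1 ALU src=r5,r0 dispatched  <A:0 Mu:1 Ld:1 B:1 rd:0 wr:2>
#2 MEM src=r3,r2 held:RD_PORT  <A:0 Mu:1 Ld:1 B:1 rd:0 wr:2>
#3 MUL src=r5,r2 held:RD_PORT  <A:0 Mu:1 Ld:1 B:1 rd:0 wr:2>
#4 MUL src=r5,r2 held:RD_PORT  <A:0 Mu:1 Ld:1 B:1 rd:0 wr:2>
#5 ALU src=r5,r0 held:FU  <A:0 Mu:1 Ld:1 B:1 rd:0 wr:2>
#6 ALU src=r0,r5 held:FU  <A:0 Mu:1 Ld:1 B:1 rd:0 wr:2>
#7 BR src=r0,r3 held:RD_PORT  <A:0 Mu:1 Ld:1 B:1 rd:0 wr:2>

reason(slot 3) = RD_PORT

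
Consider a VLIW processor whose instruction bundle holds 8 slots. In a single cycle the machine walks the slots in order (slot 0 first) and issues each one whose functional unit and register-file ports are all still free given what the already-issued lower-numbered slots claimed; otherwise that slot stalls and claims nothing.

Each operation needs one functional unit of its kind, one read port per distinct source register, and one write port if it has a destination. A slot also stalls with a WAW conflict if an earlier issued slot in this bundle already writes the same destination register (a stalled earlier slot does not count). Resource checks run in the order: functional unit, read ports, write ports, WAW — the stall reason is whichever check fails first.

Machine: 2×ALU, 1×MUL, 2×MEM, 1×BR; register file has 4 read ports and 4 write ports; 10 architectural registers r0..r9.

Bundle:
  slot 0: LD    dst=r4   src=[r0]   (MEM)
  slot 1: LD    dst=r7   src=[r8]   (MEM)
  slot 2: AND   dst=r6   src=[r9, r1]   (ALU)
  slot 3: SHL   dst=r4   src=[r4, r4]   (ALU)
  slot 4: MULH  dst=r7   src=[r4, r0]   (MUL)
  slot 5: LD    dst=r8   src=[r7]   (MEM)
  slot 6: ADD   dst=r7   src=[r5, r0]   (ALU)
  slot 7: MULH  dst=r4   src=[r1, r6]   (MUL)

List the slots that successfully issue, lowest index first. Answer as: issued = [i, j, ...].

  0. MEM→r4 ⇒ go  {2A/1Mu/1Ld/1B | 3r 3w}
  1. MEM→r7 ⇒ go  {2A/1Mu/0Ld/1B | 2r 2w}
  2. ALU→r6 ⇒ go  {1A/1Mu/0Ld/1B | 0r 1w}
  3. ALU→r4 ⇒ no(RD_PORT)  {1A/1Mu/0Ld/1B | 0r 1w}
  4. MUL→r7 ⇒ no(RD_PORT)  {1A/1Mu/0Ld/1B | 0r 1w}
  5. MEM→r8 ⇒ no(FU)  {1A/1Mu/0Ld/1B | 0r 1w}
  6. ALU→r7 ⇒ no(RD_PORT)  {1A/1Mu/0Ld/1B | 0r 1w}
  7. MUL→r4 ⇒ no(RD_PORT)  {1A/1Mu/0Ld/1B | 0r 1w}

issued = [0, 1, 2]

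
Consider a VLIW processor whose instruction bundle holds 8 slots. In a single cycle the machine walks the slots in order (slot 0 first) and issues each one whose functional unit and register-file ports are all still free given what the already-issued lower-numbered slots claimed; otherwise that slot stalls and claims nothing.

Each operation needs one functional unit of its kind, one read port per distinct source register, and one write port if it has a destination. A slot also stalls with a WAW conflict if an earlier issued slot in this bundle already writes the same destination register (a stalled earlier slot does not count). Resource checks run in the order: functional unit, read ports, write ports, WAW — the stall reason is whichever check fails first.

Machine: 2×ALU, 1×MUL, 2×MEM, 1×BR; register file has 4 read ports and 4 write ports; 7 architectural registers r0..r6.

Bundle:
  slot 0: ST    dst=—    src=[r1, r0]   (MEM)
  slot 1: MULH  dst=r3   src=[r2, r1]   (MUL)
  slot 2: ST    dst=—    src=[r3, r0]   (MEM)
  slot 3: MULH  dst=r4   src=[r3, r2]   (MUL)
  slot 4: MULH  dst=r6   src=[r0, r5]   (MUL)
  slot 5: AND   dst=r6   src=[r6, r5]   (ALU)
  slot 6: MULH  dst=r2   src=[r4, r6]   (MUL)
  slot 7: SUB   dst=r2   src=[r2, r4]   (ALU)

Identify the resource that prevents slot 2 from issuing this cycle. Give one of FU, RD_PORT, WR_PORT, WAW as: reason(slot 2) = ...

slot 0 (MEM): ISSUE — free A2,Mu1,Ld1,B1 rp2 wp4
slot 1 (MUL): ISSUE — free A2,Mu0,Ld1,B1 rp0 wp3
slot 2 (MEM): stall RD_PORT — free A2,Mu0,Ld1,B1 rp0 wp3
slot 3 (MUL): stall FU — free A2,Mu0,Ld1,B1 rp0 wp3
slot 4 (MUL): stall FU — free A2,Mu0,Ld1,B1 rp0 wp3
slot 5 (ALU): stall RD_PORT — free A2,Mu0,Ld1,B1 rp0 wp3
slot 6 (MUL): stall FU — free A2,Mu0,Ld1,B1 rp0 wp3
slot 7 (ALU): stall RD_PORT — free A2,Mu0,Ld1,B1 rp0 wp3

reason(slot 2) = RD_PORT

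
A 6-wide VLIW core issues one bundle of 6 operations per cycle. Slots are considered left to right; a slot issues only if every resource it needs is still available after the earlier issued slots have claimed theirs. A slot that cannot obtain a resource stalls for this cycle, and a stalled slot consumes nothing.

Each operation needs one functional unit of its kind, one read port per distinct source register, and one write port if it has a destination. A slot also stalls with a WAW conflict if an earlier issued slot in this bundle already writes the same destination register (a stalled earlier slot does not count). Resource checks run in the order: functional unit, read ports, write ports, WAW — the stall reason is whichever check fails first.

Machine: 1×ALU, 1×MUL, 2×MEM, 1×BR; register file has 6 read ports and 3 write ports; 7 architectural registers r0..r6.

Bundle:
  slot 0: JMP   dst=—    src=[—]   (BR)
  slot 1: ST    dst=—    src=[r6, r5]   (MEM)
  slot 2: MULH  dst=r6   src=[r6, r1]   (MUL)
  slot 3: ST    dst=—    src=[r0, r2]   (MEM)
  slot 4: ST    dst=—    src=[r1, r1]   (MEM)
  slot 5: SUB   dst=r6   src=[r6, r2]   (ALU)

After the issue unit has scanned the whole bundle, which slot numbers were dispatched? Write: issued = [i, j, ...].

issued = [0, 1, 2, 3]

slot 0 (BR): ISSUE — free A1,Mu1,Ld2,B0 rp6 wp3
slot 1 (MEM): ISSUE — free A1,Mu1,Ld1,B0 rp4 wp3
slot 2 (MUL): ISSUE — free A1,Mu0,Ld1,B0 rp2 wp2
slot 3 (MEM): ISSUE — free A1,Mu0,Ld0,B0 rp0 wp2
slot 4 (MEM): stall FU — free A1,Mu0,Ld0,B0 rp0 wp2
slot 5 (ALU): stall RD_PORT — free A1,Mu0,Ld0,B0 rp0 wp2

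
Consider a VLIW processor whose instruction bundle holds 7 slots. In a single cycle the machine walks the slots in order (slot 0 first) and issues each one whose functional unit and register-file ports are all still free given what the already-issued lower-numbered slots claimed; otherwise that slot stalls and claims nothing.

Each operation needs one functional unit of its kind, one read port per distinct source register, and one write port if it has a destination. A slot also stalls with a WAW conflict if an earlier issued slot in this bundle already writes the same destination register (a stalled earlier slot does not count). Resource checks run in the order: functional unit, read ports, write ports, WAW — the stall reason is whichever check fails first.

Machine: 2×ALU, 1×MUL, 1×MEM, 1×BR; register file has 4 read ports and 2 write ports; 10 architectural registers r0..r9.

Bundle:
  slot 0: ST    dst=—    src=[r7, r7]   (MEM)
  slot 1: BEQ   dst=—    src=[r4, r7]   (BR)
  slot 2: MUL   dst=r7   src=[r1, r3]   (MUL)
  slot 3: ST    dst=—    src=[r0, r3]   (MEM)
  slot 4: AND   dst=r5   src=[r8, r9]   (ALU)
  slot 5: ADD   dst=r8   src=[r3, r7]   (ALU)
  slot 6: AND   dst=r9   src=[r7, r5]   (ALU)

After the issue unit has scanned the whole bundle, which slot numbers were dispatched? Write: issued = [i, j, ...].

issued = [0, 1]

  0. MEM ⇒ go  {2A/1Mu/0Ld/1B | 3r 2w}
  1. BR ⇒ go  {2A/1Mu/0Ld/0B | 1r 2w}
  2. MUL→r7 ⇒ no(RD_PORT)  {2A/1Mu/0Ld/0B | 1r 2w}
  3. MEM ⇒ no(FU)  {2A/1Mu/0Ld/0B | 1r 2w}
  4. ALU→r5 ⇒ no(RD_PORT)  {2A/1Mu/0Ld/0B | 1r 2w}
  5. ALU→r8 ⇒ no(RD_PORT)  {2A/1Mu/0Ld/0B | 1r 2w}
  6. ALU→r9 ⇒ no(RD_PORT)  {2A/1Mu/0Ld/0B | 1r 2w}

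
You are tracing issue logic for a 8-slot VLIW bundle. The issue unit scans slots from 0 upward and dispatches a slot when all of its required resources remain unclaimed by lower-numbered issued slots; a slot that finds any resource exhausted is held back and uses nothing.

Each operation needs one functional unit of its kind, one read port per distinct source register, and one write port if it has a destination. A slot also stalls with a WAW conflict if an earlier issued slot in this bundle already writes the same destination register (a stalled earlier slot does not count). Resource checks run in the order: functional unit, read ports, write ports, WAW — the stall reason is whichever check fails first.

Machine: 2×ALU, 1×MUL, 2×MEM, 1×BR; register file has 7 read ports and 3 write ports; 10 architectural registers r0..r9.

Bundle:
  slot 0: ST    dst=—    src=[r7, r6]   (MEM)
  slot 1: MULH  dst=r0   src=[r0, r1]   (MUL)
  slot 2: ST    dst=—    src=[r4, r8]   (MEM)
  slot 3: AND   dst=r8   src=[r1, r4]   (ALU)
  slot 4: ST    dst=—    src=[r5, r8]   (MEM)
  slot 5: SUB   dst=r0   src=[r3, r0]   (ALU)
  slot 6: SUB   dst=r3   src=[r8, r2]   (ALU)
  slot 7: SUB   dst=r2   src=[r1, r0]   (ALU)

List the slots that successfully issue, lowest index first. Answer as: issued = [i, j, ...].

issued = [0, 1, 2]

slot 0 (MEM): ISSUE — free A2,Mu1,Ld1,B1 rp5 wp3
slot 1 (MUL): ISSUE — free A2,Mu0,Ld1,B1 rp3 wp2
slot 2 (MEM): ISSUE — free A2,Mu0,Ld0,B1 rp1 wp2
slot 3 (ALU): stall RD_PORT — free A2,Mu0,Ld0,B1 rp1 wp2
slot 4 (MEM): stall FU — free A2,Mu0,Ld0,B1 rp1 wp2
slot 5 (ALU): stall RD_PORT — free A2,Mu0,Ld0,B1 rp1 wp2
slot 6 (ALU): stall RD_PORT — free A2,Mu0,Ld0,B1 rp1 wp2
slot 7 (ALU): stall RD_PORT — free A2,Mu0,Ld0,B1 rp1 wp2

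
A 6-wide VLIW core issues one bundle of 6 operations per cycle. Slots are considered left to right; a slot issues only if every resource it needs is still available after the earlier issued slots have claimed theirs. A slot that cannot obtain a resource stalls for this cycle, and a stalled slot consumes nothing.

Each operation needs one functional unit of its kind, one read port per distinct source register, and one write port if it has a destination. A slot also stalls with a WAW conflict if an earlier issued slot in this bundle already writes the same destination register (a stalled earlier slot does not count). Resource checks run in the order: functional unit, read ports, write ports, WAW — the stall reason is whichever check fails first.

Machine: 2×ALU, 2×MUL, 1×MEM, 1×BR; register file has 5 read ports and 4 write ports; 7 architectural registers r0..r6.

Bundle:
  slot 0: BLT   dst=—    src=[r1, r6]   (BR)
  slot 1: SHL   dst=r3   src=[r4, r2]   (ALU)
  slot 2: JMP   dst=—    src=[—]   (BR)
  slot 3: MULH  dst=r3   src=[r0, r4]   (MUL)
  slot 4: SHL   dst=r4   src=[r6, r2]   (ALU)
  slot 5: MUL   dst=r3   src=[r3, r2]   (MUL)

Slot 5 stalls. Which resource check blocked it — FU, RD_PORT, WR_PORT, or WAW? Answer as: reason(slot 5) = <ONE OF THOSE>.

  0. BR ⇒ go  {2A/2Mu/1Ld/0B | 3r 4w}
  1. ALU→r3 ⇒ go  {1A/2Mu/1Ld/0B | 1r 3w}
  2. BR ⇒ no(FU)  {1A/2Mu/1Ld/0B | 1r 3w}
  3. MUL→r3 ⇒ no(RD_PORT)  {1A/2Mu/1Ld/0B | 1r 3w}
  4. ALU→r4 ⇒ no(RD_PORT)  {1A/2Mu/1Ld/0B | 1r 3w}
  5. MUL→r3 ⇒ no(RD_PORT)  {1A/2Mu/1Ld/0B | 1r 3w}

reason(slot 5) = RD_PORT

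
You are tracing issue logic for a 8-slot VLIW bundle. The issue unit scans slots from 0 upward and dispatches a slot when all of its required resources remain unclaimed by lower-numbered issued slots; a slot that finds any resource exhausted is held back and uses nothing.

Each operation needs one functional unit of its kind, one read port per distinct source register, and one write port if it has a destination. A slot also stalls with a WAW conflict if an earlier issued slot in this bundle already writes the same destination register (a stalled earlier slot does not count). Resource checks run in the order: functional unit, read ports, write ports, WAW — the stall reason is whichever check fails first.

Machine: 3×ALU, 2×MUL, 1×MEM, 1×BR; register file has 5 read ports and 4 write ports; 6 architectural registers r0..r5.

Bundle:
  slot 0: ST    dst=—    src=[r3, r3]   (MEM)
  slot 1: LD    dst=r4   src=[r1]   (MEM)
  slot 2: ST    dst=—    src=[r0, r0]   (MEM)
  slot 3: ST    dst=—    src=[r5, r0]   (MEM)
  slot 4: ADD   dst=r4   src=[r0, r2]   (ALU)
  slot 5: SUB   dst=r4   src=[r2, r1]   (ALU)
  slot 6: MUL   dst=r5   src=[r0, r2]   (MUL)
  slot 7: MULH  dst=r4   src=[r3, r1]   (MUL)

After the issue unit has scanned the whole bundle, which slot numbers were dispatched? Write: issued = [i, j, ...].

issued = [0, 4, 6]

slot 0 (MEM): ISSUE — free A3,Mu2,Ld0,B1 rp4 wp4
slot 1 (MEM): stall FU — free A3,Mu2,Ld0,B1 rp4 wp4
slot 2 (MEM): stall FU — free A3,Mu2,Ld0,B1 rp4 wp4
slot 3 (MEM): stall FU — free A3,Mu2,Ld0,B1 rp4 wp4
slot 4 (ALU): ISSUE — free A2,Mu2,Ld0,B1 rp2 wp3
slot 5 (ALU): stall WAW — free A2,Mu2,Ld0,B1 rp2 wp3
slot 6 (MUL): ISSUE — free A2,Mu1,Ld0,B1 rp0 wp2
slot 7 (MUL): stall RD_PORT — free A2,Mu1,Ld0,B1 rp0 wp2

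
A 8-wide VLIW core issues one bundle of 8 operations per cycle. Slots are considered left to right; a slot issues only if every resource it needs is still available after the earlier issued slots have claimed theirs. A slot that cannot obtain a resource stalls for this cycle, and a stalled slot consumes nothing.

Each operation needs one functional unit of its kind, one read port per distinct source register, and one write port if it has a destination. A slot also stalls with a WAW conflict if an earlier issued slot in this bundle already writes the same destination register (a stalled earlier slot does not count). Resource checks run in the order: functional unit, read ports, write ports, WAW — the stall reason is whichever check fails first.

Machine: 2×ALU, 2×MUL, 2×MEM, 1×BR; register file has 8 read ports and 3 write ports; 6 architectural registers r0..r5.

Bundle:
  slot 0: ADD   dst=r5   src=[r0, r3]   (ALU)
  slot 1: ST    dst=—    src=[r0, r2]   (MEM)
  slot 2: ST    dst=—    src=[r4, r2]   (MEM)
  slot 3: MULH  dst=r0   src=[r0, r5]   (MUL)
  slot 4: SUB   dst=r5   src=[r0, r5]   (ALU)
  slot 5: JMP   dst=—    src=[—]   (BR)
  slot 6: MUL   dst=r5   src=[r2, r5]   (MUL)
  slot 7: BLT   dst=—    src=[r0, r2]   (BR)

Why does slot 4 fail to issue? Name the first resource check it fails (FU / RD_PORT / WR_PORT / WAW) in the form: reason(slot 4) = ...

  0. ALU→r5 ⇒ go  {1A/2Mu/2Ld/1B | 6r 2w}
  1. MEM ⇒ go  {1A/2Mu/1Ld/1B | 4r 2w}
  2. MEM ⇒ go  {1A/2Mu/0Ld/1B | 2r 2w}
  3. MUL→r0 ⇒ go  {1A/1Mu/0Ld/1B | 0r 1w}
  4. ALU→r5 ⇒ no(RD_PORT)  {1A/1Mu/0Ld/1B | 0r 1w}
  5. BR ⇒ go  {1A/1Mu/0Ld/0B | 0r 1w}
  6. MUL→r5 ⇒ no(RD_PORT)  {1A/1Mu/0Ld/0B | 0r 1w}
  7. BR ⇒ no(FU)  {1A/1Mu/0Ld/0B | 0r 1w}

reason(slot 4) = RD_PORT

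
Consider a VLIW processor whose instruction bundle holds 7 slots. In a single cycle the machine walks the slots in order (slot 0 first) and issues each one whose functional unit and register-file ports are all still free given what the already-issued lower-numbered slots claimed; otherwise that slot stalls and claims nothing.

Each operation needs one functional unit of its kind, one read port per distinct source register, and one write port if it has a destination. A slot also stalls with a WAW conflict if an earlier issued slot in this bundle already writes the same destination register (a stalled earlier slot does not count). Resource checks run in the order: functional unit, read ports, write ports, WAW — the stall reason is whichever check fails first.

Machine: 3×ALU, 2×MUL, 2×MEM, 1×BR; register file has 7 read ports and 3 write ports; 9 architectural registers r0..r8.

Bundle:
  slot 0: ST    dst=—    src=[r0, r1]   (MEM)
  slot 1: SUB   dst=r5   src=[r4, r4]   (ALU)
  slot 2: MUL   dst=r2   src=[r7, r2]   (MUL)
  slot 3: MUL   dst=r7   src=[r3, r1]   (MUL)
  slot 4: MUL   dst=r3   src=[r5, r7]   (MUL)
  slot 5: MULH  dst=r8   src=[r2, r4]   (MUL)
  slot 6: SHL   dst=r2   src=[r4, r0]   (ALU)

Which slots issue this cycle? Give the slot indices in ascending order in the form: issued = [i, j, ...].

  0. MEM ⇒ go  {3A/2Mu/1Ld/1B | 5r 3w}
  1. ALU→r5 ⇒ go  {2A/2Mu/1Ld/1B | 4r 2w}
  2. MUL→r2 ⇒ go  {2A/1Mu/1Ld/1B | 2r 1w}
  3. MUL→r7 ⇒ go  {2A/0Mu/1Ld/1B | 0r 0w}
  4. MUL→r3 ⇒ no(FU)  {2A/0Mu/1Ld/1B | 0r 0w}
  5. MUL→r8 ⇒ no(FU)  {2A/0Mu/1Ld/1B | 0r 0w}
  6. ALU→r2 ⇒ no(RD_PORT)  {2A/0Mu/1Ld/1B | 0r 0w}

issued = [0, 1, 2, 3]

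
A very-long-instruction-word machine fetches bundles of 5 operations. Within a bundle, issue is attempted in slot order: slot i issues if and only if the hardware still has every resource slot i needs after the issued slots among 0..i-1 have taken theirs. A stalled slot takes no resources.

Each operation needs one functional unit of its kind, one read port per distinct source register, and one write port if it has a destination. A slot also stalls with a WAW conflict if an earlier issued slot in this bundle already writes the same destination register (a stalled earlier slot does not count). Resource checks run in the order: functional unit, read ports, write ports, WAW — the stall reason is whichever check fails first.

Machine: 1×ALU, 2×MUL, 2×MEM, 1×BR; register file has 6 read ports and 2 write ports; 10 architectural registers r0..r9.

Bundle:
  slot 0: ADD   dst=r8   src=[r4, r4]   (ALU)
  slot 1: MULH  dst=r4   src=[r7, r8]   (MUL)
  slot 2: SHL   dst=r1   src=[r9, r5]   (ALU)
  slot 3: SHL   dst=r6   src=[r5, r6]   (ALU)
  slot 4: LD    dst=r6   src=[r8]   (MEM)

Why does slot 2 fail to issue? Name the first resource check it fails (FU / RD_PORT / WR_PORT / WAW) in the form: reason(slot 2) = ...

reason(slot 2) = FU

slot 0 (ALU): ISSUE — free A0,Mu2,Ld2,B1 rp5 wp1
slot 1 (MUL): ISSUE — free A0,Mu1,Ld2,B1 rp3 wp0
slot 2 (ALU): stall FU — free A0,Mu1,Ld2,B1 rp3 wp0
slot 3 (ALU): stall FU — free A0,Mu1,Ld2,B1 rp3 wp0
slot 4 (MEM): stall WR_PORT — free A0,Mu1,Ld2,B1 rp3 wp0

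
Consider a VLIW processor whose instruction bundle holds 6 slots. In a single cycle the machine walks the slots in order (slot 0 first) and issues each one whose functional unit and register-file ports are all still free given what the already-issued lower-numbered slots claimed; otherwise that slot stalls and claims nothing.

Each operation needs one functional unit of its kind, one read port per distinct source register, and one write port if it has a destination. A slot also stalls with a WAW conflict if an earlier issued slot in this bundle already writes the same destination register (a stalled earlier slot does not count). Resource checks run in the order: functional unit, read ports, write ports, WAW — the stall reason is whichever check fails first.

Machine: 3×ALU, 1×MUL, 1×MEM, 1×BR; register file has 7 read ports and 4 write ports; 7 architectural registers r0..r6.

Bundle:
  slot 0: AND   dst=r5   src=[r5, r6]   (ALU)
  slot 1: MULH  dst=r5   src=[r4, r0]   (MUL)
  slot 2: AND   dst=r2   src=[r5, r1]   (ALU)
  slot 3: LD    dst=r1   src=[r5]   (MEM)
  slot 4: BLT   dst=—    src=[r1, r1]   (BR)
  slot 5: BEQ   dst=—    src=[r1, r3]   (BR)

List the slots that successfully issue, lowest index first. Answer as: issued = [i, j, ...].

slot 0 (ALU): ISSUE — free A2,Mu1,Ld1,B1 rp5 wp3
slot 1 (MUL): stall WAW — free A2,Mu1,Ld1,B1 rp5 wp3
slot 2 (ALU): ISSUE — free A1,Mu1,Ld1,B1 rp3 wp2
slot 3 (MEM): ISSUE — free A1,Mu1,Ld0,B1 rp2 wp1
slot 4 (BR): ISSUE — free A1,Mu1,Ld0,B0 rp1 wp1
slot 5 (BR): stall FU — free A1,Mu1,Ld0,B0 rp1 wp1

issued = [0, 2, 3, 4]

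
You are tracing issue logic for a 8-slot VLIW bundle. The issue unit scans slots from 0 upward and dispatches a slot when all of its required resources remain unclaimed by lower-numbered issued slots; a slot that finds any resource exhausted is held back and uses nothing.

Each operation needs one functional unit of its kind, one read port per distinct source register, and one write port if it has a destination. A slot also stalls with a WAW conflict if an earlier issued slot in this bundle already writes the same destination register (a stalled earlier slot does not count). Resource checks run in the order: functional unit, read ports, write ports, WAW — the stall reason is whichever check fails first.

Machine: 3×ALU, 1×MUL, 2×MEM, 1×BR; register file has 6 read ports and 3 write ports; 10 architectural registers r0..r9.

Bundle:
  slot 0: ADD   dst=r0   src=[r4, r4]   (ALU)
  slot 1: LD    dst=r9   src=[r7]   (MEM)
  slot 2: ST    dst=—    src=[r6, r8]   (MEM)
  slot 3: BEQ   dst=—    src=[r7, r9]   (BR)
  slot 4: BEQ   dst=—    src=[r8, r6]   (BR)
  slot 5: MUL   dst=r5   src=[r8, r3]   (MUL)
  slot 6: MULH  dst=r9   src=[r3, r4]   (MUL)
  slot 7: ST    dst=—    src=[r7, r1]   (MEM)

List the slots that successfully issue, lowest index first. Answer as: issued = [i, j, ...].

issued = [0, 1, 2, 3]

slot 0 (ALU): ISSUE — free A2,Mu1,Ld2,B1 rp5 wp2
slot 1 (MEM): ISSUE — free A2,Mu1,Ld1,B1 rp4 wp1
slot 2 (MEM): ISSUE — free A2,Mu1,Ld0,B1 rp2 wp1
slot 3 (BR): ISSUE — free A2,Mu1,Ld0,B0 rp0 wp1
slot 4 (BR): stall FU — free A2,Mu1,Ld0,B0 rp0 wp1
slot 5 (MUL): stall RD_PORT — free A2,Mu1,Ld0,B0 rp0 wp1
slot 6 (MUL): stall RD_PORT — free A2,Mu1,Ld0,B0 rp0 wp1
slot 7 (MEM): stall FU — free A2,Mu1,Ld0,B0 rp0 wp1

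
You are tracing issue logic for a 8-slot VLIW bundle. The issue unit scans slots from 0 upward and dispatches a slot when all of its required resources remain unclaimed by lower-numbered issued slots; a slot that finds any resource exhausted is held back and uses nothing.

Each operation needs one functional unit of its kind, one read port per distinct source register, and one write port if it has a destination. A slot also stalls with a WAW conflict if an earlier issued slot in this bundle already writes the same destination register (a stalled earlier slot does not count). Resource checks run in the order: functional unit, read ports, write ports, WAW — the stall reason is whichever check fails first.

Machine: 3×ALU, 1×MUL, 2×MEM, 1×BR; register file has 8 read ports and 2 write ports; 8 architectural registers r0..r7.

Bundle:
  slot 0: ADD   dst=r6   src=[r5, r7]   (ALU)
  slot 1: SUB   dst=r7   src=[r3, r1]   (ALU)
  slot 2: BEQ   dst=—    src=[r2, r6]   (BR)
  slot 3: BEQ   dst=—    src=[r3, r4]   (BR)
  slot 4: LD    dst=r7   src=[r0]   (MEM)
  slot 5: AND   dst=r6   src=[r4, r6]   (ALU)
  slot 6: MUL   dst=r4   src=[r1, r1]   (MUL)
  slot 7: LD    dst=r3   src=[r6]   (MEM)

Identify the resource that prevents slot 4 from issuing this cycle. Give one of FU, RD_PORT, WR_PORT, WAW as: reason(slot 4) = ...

slot 0 (ALU): ISSUE — free A2,Mu1,Ld2,B1 rp6 wp1
slot 1 (ALU): ISSUE — free A1,Mu1,Ld2,B1 rp4 wp0
slot 2 (BR): ISSUE — free A1,Mu1,Ld2,B0 rp2 wp0
slot 3 (BR): stall FU — free A1,Mu1,Ld2,B0 rp2 wp0
slot 4 (MEM): stall WR_PORT — free A1,Mu1,Ld2,B0 rp2 wp0
slot 5 (ALU): stall WR_PORT — free A1,Mu1,Ld2,B0 rp2 wp0
slot 6 (MUL): stall WR_PORT — free A1,Mu1,Ld2,B0 rp2 wp0
slot 7 (MEM): stall WR_PORT — free A1,Mu1,Ld2,B0 rp2 wp0

reason(slot 4) = WR_PORT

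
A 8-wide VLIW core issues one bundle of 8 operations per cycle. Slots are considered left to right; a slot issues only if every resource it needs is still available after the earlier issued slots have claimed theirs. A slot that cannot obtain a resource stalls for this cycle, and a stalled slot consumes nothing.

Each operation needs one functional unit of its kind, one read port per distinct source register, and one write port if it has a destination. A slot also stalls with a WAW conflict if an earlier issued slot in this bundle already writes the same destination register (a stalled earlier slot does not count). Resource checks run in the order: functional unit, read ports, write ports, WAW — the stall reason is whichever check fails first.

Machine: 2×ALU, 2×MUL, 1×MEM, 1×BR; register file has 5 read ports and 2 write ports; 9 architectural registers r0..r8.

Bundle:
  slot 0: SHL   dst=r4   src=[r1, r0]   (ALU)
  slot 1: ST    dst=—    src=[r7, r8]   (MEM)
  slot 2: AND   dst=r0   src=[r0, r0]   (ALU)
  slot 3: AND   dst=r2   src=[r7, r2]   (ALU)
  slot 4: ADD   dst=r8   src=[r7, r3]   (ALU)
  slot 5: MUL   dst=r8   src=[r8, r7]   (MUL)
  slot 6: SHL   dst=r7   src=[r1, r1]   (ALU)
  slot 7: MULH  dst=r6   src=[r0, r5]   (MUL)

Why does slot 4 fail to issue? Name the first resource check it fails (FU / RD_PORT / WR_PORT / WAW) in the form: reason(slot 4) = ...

reason(slot 4) = FU

[0] ALU needs rd=2 wr=1: ok; after: ALU=1 MUL=2 MEM=1 BR=1, R=3, W=1
[1] MEM needs rd=2 wr=0: ok; after: ALU=1 MUL=2 MEM=0 BR=1, R=1, W=1
[2] ALU needs rd=1 wr=1: ok; after: ALU=0 MUL=2 MEM=0 BR=1, R=0, W=0
[3] ALU needs rd=2 wr=1: FU; after: ALU=0 MUL=2 MEM=0 BR=1, R=0, W=0
[4] ALU needs rd=2 wr=1: FU; after: ALU=0 MUL=2 MEM=0 BR=1, R=0, W=0
[5] MUL needs rd=2 wr=1: RD_PORT; after: ALU=0 MUL=2 MEM=0 BR=1, R=0, W=0
[6] ALU needs rd=1 wr=1: FU; after: ALU=0 MUL=2 MEM=0 BR=1, R=0, W=0
[7] MUL needs rd=2 wr=1: RD_PORT; after: ALU=0 MUL=2 MEM=0 BR=1, R=0, W=0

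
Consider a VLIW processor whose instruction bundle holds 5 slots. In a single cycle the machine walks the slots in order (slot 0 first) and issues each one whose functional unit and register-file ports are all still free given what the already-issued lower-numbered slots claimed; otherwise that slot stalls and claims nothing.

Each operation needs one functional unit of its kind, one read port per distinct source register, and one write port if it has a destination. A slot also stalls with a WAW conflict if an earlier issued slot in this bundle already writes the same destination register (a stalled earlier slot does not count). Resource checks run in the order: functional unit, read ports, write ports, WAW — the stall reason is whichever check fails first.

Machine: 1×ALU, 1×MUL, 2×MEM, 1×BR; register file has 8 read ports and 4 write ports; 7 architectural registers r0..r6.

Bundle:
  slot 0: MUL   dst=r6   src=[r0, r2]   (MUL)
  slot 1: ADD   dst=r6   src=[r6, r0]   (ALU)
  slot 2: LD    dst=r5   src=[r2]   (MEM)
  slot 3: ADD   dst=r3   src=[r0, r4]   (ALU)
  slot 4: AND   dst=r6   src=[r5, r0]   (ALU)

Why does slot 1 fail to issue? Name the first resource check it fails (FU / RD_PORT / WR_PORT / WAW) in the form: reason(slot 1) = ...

reason(slot 1) = WAW

#0 MUL src=r0,r2 dispatched  <A:1 Mu:0 Ld:2 B:1 rd:6 wr:3>
#1 ALU src=r6,r0 held:WAW  <A:1 Mu:0 Ld:2 B:1 rd:6 wr:3>
#2 MEM src=r2 dispatched  <A:1 Mu:0 Ld:1 B:1 rd:5 wr:2>
#3 ALU src=r0,r4 dispatched  <A:0 Mu:0 Ld:1 B:1 rd:3 wr:1>
#4 ALU src=r5,r0 held:FU  <A:0 Mu:0 Ld:1 B:1 rd:3 wr:1>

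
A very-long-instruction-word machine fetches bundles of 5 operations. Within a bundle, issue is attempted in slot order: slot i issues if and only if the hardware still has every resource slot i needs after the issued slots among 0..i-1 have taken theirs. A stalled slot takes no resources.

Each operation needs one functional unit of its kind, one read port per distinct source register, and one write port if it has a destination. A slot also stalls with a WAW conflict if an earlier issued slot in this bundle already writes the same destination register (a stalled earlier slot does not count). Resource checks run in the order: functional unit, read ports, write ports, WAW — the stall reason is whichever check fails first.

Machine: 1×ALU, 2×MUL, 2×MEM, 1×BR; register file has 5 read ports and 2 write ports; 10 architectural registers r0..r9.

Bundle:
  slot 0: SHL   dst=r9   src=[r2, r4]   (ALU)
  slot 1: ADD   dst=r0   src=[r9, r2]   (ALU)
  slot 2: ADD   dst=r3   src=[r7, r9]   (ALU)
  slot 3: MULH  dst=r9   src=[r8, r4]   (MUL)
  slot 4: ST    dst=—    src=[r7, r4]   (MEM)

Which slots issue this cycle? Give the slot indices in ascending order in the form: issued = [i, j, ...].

[0] ALU needs rd=2 wr=1: ok; after: ALU=0 MUL=2 MEM=2 BR=1, R=3, W=1
[1] ALU needs rd=2 wr=1: FU; after: ALU=0 MUL=2 MEM=2 BR=1, R=3, W=1
[2] ALU needs rd=2 wr=1: FU; after: ALU=0 MUL=2 MEM=2 BR=1, R=3, W=1
[3] MUL needs rd=2 wr=1: WAW; after: ALU=0 MUL=2 MEM=2 BR=1, R=3, W=1
[4] MEM needs rd=2 wr=0: ok; after: ALU=0 MUL=2 MEM=1 BR=1, R=1, W=1

issued = [0, 4]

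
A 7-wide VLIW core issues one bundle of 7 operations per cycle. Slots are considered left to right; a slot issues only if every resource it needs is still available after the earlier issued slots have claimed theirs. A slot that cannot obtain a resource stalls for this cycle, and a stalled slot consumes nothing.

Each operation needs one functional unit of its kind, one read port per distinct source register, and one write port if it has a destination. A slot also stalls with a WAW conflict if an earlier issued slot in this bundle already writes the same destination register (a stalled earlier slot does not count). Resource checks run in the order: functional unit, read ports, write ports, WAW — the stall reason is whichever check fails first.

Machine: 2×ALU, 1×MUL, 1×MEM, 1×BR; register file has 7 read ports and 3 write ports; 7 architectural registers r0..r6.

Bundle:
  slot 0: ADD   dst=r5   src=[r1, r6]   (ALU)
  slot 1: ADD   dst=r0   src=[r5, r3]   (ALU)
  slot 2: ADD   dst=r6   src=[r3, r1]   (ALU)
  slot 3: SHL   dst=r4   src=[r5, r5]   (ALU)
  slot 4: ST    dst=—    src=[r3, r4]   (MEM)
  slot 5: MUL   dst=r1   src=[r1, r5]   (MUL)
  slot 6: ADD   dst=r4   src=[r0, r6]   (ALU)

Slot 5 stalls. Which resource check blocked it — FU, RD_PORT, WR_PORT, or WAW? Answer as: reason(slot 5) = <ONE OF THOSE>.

reason(slot 5) = RD_PORT

#0 ALU src=r1,r6 dispatched  <A:1 Mu:1 Ld:1 B:1 rd:5 wr:2>
#1 ALU src=r5,r3 dispatched  <A:0 Mu:1 Ld:1 B:1 rd:3 wr:1>
#2 ALU src=r3,r1 held:FU  <A:0 Mu:1 Ld:1 B:1 rd:3 wr:1>
#3 ALU src=r5,r5 held:FU  <A:0 Mu:1 Ld:1 B:1 rd:3 wr:1>
#4 MEM src=r3,r4 dispatched  <A:0 Mu:1 Ld:0 B:1 rd:1 wr:1>
#5 MUL src=r1,r5 held:RD_PORT  <A:0 Mu:1 Ld:0 B:1 rd:1 wr:1>
#6 ALU src=r0,r6 held:FU  <A:0 Mu:1 Ld:0 B:1 rd:1 wr:1>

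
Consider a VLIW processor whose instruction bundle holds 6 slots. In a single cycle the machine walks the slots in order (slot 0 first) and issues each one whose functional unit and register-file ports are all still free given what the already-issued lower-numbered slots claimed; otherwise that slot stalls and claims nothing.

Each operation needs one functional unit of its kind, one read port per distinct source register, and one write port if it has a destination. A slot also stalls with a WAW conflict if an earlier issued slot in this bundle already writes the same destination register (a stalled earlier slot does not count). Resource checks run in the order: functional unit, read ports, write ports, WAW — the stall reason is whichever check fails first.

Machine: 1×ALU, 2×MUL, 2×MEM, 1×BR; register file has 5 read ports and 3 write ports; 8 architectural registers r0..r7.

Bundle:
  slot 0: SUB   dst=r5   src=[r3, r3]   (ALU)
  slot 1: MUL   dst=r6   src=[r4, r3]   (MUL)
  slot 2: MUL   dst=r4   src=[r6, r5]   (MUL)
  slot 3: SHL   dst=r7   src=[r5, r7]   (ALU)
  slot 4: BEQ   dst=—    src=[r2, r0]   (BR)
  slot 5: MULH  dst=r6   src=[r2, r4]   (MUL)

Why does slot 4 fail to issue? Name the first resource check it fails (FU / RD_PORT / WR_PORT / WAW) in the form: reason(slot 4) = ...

reason(slot 4) = RD_PORT

  0. ALU→r5 ⇒ go  {0A/2Mu/2Ld/1B | 4r 2w}
  1. MUL→r6 ⇒ go  {0A/1Mu/2Ld/1B | 2r 1w}
  2. MUL→r4 ⇒ go  {0A/0Mu/2Ld/1B | 0r 0w}
  3. ALU→r7 ⇒ no(FU)  {0A/0Mu/2Ld/1B | 0r 0w}
  4. BR ⇒ no(RD_PORT)  {0A/0Mu/2Ld/1B | 0r 0w}
  5. MUL→r6 ⇒ no(FU)  {0A/0Mu/2Ld/1B | 0r 0w}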